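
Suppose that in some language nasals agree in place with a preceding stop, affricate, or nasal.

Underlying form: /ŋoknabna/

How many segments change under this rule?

/n/ after /k/ (velar) → [ŋ]
/n/ after /b/ (labial) → [m]
2 segments change.

2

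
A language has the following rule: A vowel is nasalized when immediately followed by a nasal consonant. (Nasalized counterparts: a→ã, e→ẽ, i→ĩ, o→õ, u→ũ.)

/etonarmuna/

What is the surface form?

[etõnarmũna]

/o/ before nasal /n/ → [õ]
/u/ before nasal /n/ → [ũ]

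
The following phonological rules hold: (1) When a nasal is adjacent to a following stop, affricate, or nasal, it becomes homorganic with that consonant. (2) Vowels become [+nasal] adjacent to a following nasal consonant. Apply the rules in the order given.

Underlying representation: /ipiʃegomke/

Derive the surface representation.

Rule 1: /m/ before /k/ (velar) → [ŋ]
After rule 1: ipiʃegoŋke
Rule 2: /o/ before nasal /ŋ/ → [õ]

[ipiʃegõŋke]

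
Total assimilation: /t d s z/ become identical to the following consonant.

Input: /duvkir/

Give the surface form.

no segment meets the rule's conditions; no change.

[duvkir]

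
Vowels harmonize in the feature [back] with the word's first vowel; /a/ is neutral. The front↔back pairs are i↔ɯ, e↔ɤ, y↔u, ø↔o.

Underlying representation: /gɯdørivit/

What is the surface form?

[gɯdorɯvɯt]

/ø/ harmonizes with /ɯ/ ([+back]) → [o]
/i/ harmonizes with /ɯ/ ([+back]) → [ɯ]
/i/ harmonizes with /ɯ/ ([+back]) → [ɯ]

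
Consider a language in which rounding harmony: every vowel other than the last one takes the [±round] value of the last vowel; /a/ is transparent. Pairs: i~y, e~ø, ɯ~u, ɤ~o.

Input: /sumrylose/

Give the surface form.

[sɯmrilɤse]

/u/ harmonizes with /e/ ([-round]) → [ɯ]
/y/ harmonizes with /e/ ([-round]) → [i]
/o/ harmonizes with /e/ ([-round]) → [ɤ]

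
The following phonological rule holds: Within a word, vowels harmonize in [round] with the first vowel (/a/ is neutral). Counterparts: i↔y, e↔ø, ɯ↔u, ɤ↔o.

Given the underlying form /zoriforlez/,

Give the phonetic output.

[zoryforløz]

/i/ harmonizes with /o/ ([+round]) → [y]
/e/ harmonizes with /o/ ([+round]) → [ø]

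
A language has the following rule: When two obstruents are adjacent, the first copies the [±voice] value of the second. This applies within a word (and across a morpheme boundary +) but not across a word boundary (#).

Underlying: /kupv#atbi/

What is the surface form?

/p/ before /v/ (voiced) → [b]
/t/ before /b/ (voiced) → [d]

[kubv#adbi]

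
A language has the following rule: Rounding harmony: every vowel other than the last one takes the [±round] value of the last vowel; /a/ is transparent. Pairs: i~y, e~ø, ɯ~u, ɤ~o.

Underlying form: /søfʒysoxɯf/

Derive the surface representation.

[sefʒisɤxɯf]

/ø/ harmonizes with /ɯ/ ([-round]) → [e]
/y/ harmonizes with /ɯ/ ([-round]) → [i]
/o/ harmonizes with /ɯ/ ([-round]) → [ɤ]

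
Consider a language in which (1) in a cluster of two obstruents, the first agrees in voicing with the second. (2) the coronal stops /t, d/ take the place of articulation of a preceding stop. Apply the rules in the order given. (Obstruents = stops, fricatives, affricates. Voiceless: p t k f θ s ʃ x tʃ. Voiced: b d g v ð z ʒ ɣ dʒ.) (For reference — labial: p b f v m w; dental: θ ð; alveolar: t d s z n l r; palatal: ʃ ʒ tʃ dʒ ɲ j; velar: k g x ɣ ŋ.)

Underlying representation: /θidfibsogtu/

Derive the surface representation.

Rule 1: /d/ before /f/ (voiceless) → [t]
Rule 1: /b/ before /s/ (voiceless) → [p]
Rule 1: /g/ before /t/ (voiceless) → [k]
After rule 1: θitfipsoktu
Rule 2: /t/ after /k/ (velar) → [k]

[θitfipsokku]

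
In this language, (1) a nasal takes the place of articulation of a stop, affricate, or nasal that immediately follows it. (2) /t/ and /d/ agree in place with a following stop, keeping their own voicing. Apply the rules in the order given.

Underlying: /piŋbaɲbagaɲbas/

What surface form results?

Rule 1: /ŋ/ before /b/ (labial) → [m]
Rule 1: /ɲ/ before /b/ (labial) → [m]
Rule 1: /ɲ/ before /b/ (labial) → [m]
After rule 1: pimbambagambas
Rule 2: no segment meets the rule's conditions; no change.

[pimbambagambas]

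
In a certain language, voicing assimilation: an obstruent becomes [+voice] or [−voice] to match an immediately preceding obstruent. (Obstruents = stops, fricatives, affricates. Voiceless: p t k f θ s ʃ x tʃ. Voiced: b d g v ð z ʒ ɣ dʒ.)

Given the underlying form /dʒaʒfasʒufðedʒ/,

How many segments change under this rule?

3

/f/ after /ʒ/ (voiced) → [v]
/ʒ/ after /s/ (voiceless) → [ʃ]
/ð/ after /f/ (voiceless) → [θ]
3 segments change.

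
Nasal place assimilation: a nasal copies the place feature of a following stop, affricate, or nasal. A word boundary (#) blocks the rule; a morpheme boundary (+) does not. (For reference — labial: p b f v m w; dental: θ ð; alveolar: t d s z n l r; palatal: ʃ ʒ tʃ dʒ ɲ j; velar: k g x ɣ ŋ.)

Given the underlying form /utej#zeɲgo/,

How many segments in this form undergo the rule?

/ɲ/ before /g/ (velar) → [ŋ]
1 segment changes.

1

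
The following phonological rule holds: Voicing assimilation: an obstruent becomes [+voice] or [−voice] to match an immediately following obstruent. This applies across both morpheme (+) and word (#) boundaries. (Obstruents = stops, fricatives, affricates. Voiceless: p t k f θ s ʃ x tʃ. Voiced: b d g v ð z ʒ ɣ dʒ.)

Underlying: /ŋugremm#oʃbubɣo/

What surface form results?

[ŋugremm#oʒbubɣo]

/ʃ/ before /b/ (voiced) → [ʒ]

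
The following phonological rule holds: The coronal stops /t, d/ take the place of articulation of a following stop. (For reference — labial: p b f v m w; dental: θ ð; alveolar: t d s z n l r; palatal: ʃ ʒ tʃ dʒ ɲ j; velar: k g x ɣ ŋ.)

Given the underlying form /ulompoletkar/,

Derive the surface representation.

/t/ before /k/ (velar) → [k]

[ulompolekkar]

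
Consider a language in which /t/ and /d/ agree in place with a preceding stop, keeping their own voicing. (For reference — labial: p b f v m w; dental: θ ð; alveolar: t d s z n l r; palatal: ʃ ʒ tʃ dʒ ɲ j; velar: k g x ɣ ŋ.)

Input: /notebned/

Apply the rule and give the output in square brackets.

no segment meets the rule's conditions; no change.

[notebned]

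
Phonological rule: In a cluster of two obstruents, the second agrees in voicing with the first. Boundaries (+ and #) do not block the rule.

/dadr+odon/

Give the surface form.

no segment meets the rule's conditions; no change.

[dadr+odon]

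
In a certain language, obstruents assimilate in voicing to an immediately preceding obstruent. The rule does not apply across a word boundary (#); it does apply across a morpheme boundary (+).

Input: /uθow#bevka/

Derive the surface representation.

[uθow#bevga]

/k/ after /v/ (voiced) → [g]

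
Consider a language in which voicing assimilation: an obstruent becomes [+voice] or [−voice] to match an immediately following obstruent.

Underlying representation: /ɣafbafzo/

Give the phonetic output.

[ɣavbavzo]

/f/ before /b/ (voiced) → [v]
/f/ before /z/ (voiced) → [v]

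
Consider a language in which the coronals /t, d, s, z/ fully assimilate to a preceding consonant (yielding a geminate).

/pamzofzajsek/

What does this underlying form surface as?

/z/ after /m/ → [m] (total assimilation)
/z/ after /f/ → [f] (total assimilation)
/s/ after /j/ → [j] (total assimilation)

[pammoffajjek]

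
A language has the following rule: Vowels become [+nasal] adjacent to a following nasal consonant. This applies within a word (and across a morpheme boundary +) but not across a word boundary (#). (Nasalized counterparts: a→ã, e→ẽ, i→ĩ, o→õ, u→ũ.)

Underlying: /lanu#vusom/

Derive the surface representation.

[lãnu#vusõm]

/a/ before nasal /n/ → [ã]
/o/ before nasal /m/ → [õ]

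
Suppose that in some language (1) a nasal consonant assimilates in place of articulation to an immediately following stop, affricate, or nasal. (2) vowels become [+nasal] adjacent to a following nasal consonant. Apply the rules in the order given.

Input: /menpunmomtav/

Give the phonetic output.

[mẽmpũmmõntav]

Rule 1: /n/ before /p/ (labial) → [m]
Rule 1: /n/ before /m/ (labial) → [m]
Rule 1: /m/ before /t/ (alveolar) → [n]
After rule 1: mempummontav
Rule 2: /e/ before nasal /m/ → [ẽ]
Rule 2: /u/ before nasal /m/ → [ũ]
Rule 2: /o/ before nasal /n/ → [õ]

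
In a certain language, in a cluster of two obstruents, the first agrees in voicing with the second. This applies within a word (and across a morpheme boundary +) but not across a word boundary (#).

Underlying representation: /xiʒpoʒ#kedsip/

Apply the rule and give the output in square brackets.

[xiʃpoʒ#ketsip]

/ʒ/ before /p/ (voiceless) → [ʃ]
/d/ before /s/ (voiceless) → [t]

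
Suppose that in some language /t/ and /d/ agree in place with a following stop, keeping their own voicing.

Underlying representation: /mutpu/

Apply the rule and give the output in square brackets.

[muppu]

/t/ before /p/ (labial) → [p]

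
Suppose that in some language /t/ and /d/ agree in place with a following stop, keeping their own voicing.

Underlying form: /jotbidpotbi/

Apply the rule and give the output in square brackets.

[jopbibpopbi]

/t/ before /b/ (labial) → [p]
/d/ before /p/ (labial) → [b]
/t/ before /b/ (labial) → [p]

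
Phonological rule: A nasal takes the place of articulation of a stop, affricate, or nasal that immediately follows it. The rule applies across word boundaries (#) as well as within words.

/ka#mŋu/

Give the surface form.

/m/ before /ŋ/ (velar) → [ŋ]

[ka#ŋŋu]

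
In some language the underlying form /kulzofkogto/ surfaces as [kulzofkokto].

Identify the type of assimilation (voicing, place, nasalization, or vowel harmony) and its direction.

/g/→[k].
Each target copies a feature from the following segment, so the direction is regressive.

voicing assimilation, regressive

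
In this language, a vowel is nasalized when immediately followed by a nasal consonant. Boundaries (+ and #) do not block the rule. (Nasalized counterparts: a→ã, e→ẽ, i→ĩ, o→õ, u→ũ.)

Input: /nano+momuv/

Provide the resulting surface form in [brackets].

[nãnõ+mõmuv]

/a/ before nasal /n/ → [ã]
/o/ before nasal /m/ → [õ]
/o/ before nasal /m/ → [õ]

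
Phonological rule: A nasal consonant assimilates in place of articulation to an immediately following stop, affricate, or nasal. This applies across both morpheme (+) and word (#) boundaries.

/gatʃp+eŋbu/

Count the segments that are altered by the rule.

/ŋ/ before /b/ (labial) → [m]
1 segment changes.

1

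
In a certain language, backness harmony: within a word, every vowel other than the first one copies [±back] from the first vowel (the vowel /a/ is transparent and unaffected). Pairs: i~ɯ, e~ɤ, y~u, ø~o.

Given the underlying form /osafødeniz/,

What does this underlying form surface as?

/ø/ harmonizes with /o/ ([+back]) → [o]
/e/ harmonizes with /o/ ([+back]) → [ɤ]
/i/ harmonizes with /o/ ([+back]) → [ɯ]

[osafodɤnɯz]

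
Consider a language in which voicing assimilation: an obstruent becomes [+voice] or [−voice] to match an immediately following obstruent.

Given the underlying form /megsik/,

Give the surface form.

[meksik]

/g/ before /s/ (voiceless) → [k]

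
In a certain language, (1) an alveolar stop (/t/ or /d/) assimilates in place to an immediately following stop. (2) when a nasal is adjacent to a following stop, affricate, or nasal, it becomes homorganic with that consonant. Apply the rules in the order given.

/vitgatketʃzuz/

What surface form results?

[vikgakketʃzuz]

Rule 1: /t/ before /g/ (velar) → [k]
Rule 1: /t/ before /k/ (velar) → [k]
After rule 1: vikgakketʃzuz
Rule 2: no segment meets the rule's conditions; no change.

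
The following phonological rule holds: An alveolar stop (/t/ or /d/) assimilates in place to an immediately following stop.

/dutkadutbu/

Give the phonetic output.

[dukkadupbu]

/t/ before /k/ (velar) → [k]
/t/ before /b/ (labial) → [p]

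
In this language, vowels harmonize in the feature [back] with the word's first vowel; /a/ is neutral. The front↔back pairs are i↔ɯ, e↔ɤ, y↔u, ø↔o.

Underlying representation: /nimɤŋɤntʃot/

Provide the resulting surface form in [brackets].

/ɤ/ harmonizes with /i/ ([-back]) → [e]
/ɤ/ harmonizes with /i/ ([-back]) → [e]
/o/ harmonizes with /i/ ([-back]) → [ø]

[nimeŋentʃøt]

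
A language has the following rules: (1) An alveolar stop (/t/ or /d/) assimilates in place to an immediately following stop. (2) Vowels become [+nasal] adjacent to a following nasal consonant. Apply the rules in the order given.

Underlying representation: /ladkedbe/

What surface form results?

Rule 1: /d/ before /k/ (velar) → [g]
Rule 1: /d/ before /b/ (labial) → [b]
After rule 1: lagkebbe
Rule 2: no segment meets the rule's conditions; no change.

[lagkebbe]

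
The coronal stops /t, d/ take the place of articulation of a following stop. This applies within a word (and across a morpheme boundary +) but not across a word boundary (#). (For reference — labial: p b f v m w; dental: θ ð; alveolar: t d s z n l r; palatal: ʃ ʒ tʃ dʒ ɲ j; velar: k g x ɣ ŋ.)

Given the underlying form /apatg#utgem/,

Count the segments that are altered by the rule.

/t/ before /g/ (velar) → [k]
/t/ before /g/ (velar) → [k]
2 segments change.

2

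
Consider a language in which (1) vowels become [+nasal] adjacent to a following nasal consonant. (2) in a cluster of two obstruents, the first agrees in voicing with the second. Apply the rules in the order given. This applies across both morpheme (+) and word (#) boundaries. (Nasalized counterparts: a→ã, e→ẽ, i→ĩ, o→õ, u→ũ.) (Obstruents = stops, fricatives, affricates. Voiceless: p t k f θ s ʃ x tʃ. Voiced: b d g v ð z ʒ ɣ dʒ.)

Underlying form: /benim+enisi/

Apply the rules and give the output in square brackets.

[bẽnĩm+ẽnisi]

Rule 1: /e/ before nasal /n/ → [ẽ]
Rule 1: /i/ before nasal /m/ → [ĩ]
Rule 1: /e/ before nasal /n/ → [ẽ]
After rule 1: bẽnĩm+ẽnisi
Rule 2: no segment meets the rule's conditions; no change.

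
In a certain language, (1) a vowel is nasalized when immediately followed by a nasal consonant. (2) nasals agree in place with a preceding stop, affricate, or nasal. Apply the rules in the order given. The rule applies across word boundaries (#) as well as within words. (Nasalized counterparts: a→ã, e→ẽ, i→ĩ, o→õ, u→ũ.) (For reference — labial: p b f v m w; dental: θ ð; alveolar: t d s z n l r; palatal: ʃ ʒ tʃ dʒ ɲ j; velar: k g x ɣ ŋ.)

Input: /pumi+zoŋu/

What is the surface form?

[pũmi+zõŋu]

Rule 1: /u/ before nasal /m/ → [ũ]
Rule 1: /o/ before nasal /ŋ/ → [õ]
After rule 1: pũmi+zõŋu
Rule 2: no segment meets the rule's conditions; no change.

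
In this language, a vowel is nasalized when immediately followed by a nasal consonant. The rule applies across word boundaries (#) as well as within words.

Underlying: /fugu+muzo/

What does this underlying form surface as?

[fugũ+muzo]

/u/ before nasal /m/ → [ũ]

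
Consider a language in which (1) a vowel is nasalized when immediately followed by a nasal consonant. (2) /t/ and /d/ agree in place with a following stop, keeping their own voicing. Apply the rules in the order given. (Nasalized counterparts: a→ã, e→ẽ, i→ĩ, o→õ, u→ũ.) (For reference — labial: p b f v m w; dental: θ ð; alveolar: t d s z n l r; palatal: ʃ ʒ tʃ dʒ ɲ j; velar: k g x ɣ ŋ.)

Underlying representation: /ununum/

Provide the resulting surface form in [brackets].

[ũnũnũm]

Rule 1: /u/ before nasal /n/ → [ũ]
Rule 1: /u/ before nasal /n/ → [ũ]
Rule 1: /u/ before nasal /m/ → [ũ]
After rule 1: ũnũnũm
Rule 2: no segment meets the rule's conditions; no change.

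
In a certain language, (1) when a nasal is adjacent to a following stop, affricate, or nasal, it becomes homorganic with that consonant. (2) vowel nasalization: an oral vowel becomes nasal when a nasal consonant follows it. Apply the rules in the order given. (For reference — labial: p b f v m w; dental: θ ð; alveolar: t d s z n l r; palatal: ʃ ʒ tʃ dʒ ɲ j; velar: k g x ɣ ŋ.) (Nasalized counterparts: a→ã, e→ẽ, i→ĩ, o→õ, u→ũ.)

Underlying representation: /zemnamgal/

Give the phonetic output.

[zẽnnãŋgal]

Rule 1: /m/ before /n/ (alveolar) → [n]
Rule 1: /m/ before /g/ (velar) → [ŋ]
After rule 1: zennaŋgal
Rule 2: /e/ before nasal /n/ → [ẽ]
Rule 2: /a/ before nasal /ŋ/ → [ã]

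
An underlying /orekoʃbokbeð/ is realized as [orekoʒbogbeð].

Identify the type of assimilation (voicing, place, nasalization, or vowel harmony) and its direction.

voicing assimilation, regressive

/ʃ/→[ʒ] /k/→[g].
Each target copies a feature from the following segment, so the direction is regressive.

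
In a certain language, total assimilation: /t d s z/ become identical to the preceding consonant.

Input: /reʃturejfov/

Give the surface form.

/t/ after /ʃ/ → [ʃ] (total assimilation)

[reʃʃurejfov]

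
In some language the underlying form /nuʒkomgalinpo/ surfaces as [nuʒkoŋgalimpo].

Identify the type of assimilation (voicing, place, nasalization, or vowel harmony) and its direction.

place assimilation, regressive

/m/→[ŋ] /n/→[m].
Each target copies a feature from the following segment, so the direction is regressive.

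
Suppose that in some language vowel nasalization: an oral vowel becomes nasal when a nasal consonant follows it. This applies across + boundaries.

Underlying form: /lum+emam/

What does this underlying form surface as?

/u/ before nasal /m/ → [ũ]
/e/ before nasal /m/ → [ẽ]
/a/ before nasal /m/ → [ã]

[lũm+ẽmãm]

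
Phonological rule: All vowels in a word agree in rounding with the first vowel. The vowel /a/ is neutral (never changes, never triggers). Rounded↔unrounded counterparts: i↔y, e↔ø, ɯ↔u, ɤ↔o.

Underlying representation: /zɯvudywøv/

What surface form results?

[zɯvɯdiwev]

/u/ harmonizes with /ɯ/ ([-round]) → [ɯ]
/y/ harmonizes with /ɯ/ ([-round]) → [i]
/ø/ harmonizes with /ɯ/ ([-round]) → [e]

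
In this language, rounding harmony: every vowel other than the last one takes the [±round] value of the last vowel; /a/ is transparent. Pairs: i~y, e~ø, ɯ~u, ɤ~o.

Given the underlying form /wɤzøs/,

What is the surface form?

[wozøs]

/ɤ/ harmonizes with /ø/ ([+round]) → [o]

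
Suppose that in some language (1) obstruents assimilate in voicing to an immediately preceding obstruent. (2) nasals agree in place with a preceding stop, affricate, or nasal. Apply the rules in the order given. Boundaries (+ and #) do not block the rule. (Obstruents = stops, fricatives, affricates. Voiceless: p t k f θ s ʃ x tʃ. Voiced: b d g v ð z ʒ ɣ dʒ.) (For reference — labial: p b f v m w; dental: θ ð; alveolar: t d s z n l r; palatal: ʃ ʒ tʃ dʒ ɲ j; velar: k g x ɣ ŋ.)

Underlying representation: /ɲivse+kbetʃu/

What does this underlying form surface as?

[ɲivze+kpetʃu]

Rule 1: /s/ after /v/ (voiced) → [z]
Rule 1: /b/ after /k/ (voiceless) → [p]
After rule 1: ɲivze+kpetʃu
Rule 2: no segment meets the rule's conditions; no change.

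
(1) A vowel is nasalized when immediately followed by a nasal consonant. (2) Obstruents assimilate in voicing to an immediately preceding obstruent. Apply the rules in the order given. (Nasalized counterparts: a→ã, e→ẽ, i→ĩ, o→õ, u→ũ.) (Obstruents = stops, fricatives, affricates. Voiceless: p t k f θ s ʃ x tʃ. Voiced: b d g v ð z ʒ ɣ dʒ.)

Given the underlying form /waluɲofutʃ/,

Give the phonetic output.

[walũɲofutʃ]

Rule 1: /u/ before nasal /ɲ/ → [ũ]
After rule 1: walũɲofutʃ
Rule 2: no segment meets the rule's conditions; no change.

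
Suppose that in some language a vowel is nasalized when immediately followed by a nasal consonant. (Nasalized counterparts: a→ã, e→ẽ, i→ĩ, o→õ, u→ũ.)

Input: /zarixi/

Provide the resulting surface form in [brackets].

no segment meets the rule's conditions; no change.

[zarixi]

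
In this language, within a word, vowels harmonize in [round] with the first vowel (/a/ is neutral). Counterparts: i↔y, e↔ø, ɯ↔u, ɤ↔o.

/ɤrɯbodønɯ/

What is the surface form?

[ɤrɯbɤdenɯ]

/o/ harmonizes with /ɤ/ ([-round]) → [ɤ]
/ø/ harmonizes with /ɤ/ ([-round]) → [e]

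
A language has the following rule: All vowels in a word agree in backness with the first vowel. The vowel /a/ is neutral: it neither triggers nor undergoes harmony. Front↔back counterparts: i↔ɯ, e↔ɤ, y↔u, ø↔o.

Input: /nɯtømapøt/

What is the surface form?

/ø/ harmonizes with /ɯ/ ([+back]) → [o]
/ø/ harmonizes with /ɯ/ ([+back]) → [o]

[nɯtomapot]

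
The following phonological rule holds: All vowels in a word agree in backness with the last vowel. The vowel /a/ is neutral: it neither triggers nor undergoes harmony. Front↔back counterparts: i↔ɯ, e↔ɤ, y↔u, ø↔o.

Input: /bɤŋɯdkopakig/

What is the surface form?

/ɤ/ harmonizes with /i/ ([-back]) → [e]
/ɯ/ harmonizes with /i/ ([-back]) → [i]
/o/ harmonizes with /i/ ([-back]) → [ø]

[beŋidkøpakig]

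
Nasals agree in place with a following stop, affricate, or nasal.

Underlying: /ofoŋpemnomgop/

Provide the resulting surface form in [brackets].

/ŋ/ before /p/ (labial) → [m]
/m/ before /n/ (alveolar) → [n]
/m/ before /g/ (velar) → [ŋ]

[ofompennoŋgop]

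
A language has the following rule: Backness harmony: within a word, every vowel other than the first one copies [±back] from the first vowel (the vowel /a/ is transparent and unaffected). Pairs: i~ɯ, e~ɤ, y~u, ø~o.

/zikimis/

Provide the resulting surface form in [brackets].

[zikimis]

no segment meets the rule's conditions; no change.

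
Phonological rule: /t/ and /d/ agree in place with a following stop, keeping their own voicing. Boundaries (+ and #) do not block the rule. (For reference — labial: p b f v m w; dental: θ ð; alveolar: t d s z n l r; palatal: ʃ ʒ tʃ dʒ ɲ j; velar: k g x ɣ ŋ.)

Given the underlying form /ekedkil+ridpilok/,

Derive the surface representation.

[ekegkil+ribpilok]

/d/ before /k/ (velar) → [g]
/d/ before /p/ (labial) → [b]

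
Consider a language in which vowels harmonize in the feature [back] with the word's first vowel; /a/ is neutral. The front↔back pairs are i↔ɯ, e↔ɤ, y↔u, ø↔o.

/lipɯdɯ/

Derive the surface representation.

[lipidi]

/ɯ/ harmonizes with /i/ ([-back]) → [i]
/ɯ/ harmonizes with /i/ ([-back]) → [i]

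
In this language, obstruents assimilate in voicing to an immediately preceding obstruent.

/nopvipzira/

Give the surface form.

/v/ after /p/ (voiceless) → [f]
/z/ after /p/ (voiceless) → [s]

[nopfipsira]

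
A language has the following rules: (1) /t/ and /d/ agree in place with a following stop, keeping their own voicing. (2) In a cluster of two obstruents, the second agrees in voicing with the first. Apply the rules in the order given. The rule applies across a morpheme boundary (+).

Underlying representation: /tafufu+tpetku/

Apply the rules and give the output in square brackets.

[tafufu+ppekku]

Rule 1: /t/ before /p/ (labial) → [p]
Rule 1: /t/ before /k/ (velar) → [k]
After rule 1: tafufu+ppekku
Rule 2: no segment meets the rule's conditions; no change.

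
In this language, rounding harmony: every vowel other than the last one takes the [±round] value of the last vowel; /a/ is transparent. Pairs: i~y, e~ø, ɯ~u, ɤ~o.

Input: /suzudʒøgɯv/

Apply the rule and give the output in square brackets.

[sɯzɯdʒegɯv]

/u/ harmonizes with /ɯ/ ([-round]) → [ɯ]
/u/ harmonizes with /ɯ/ ([-round]) → [ɯ]
/ø/ harmonizes with /ɯ/ ([-round]) → [e]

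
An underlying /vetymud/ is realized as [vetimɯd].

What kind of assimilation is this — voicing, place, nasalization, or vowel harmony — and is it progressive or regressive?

vowel harmony, progressive

/y/→[i] /u/→[ɯ].
Vowels agree with the first vowel, so the harmony is progressive.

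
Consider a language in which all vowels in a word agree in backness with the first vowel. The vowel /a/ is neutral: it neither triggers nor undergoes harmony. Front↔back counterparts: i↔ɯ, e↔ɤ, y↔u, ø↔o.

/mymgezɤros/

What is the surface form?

/ɤ/ harmonizes with /y/ ([-back]) → [e]
/o/ harmonizes with /y/ ([-back]) → [ø]

[mymgezerøs]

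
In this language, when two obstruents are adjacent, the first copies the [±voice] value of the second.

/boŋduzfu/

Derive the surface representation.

/z/ before /f/ (voiceless) → [s]

[boŋdusfu]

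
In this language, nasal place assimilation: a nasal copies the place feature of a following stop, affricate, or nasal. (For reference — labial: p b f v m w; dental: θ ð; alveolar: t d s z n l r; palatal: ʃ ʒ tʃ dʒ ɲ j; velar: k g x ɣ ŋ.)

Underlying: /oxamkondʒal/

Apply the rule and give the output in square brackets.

/m/ before /k/ (velar) → [ŋ]
/n/ before /dʒ/ (palatal) → [ɲ]

[oxaŋkoɲdʒal]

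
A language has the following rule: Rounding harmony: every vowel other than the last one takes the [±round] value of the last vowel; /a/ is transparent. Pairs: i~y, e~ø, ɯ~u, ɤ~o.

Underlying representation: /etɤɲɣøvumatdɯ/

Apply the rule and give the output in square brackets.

[etɤɲɣevɯmatdɯ]

/ø/ harmonizes with /ɯ/ ([-round]) → [e]
/u/ harmonizes with /ɯ/ ([-round]) → [ɯ]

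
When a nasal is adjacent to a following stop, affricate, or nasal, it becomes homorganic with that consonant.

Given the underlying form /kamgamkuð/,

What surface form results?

[kaŋgaŋkuð]

/m/ before /g/ (velar) → [ŋ]
/m/ before /k/ (velar) → [ŋ]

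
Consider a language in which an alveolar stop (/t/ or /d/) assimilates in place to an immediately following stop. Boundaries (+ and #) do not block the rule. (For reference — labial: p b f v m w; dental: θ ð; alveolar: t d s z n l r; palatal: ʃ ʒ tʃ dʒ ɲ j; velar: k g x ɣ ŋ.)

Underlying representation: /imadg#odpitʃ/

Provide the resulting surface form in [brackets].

/d/ before /g/ (velar) → [g]
/d/ before /p/ (labial) → [b]

[imagg#obpitʃ]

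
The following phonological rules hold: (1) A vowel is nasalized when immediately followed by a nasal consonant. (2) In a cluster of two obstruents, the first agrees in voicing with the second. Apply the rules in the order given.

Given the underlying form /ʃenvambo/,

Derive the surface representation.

[ʃẽnvãmbo]

Rule 1: /e/ before nasal /n/ → [ẽ]
Rule 1: /a/ before nasal /m/ → [ã]
After rule 1: ʃẽnvãmbo
Rule 2: no segment meets the rule's conditions; no change.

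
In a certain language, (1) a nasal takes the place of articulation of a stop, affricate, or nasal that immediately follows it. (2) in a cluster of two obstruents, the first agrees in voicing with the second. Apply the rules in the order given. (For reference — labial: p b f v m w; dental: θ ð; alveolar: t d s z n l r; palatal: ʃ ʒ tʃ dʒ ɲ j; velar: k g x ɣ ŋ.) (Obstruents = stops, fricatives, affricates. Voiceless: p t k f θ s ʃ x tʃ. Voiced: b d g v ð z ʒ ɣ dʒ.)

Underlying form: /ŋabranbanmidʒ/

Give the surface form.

[ŋabrambammidʒ]

Rule 1: /n/ before /b/ (labial) → [m]
Rule 1: /n/ before /m/ (labial) → [m]
After rule 1: ŋabrambammidʒ
Rule 2: no segment meets the rule's conditions; no change.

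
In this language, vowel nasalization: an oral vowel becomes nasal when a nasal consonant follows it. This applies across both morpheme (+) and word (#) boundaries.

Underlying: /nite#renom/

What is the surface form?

[nite#rẽnõm]

/e/ before nasal /n/ → [ẽ]
/o/ before nasal /m/ → [õ]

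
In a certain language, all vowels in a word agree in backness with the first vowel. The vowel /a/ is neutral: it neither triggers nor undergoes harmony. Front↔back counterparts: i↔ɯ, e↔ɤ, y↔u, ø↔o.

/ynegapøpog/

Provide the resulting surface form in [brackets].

/o/ harmonizes with /y/ ([-back]) → [ø]

[ynegapøpøg]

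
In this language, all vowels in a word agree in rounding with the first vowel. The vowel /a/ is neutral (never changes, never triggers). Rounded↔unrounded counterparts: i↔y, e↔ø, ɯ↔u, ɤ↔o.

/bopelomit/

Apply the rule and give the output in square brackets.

[bopølomyt]

/e/ harmonizes with /o/ ([+round]) → [ø]
/i/ harmonizes with /o/ ([+round]) → [y]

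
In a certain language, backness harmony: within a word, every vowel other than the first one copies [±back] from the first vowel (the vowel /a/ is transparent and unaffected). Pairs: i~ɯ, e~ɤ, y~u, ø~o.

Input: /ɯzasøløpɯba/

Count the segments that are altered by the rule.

2

/ø/ harmonizes with /ɯ/ ([+back]) → [o]
/ø/ harmonizes with /ɯ/ ([+back]) → [o]
2 segments change.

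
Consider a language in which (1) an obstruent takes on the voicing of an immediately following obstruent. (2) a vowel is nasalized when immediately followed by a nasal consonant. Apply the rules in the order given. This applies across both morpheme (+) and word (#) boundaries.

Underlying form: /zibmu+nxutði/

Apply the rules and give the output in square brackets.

Rule 1: /t/ before /ð/ (voiced) → [d]
After rule 1: zibmu+nxudði
Rule 2: /u/ before nasal /n/ → [ũ]

[zibmũ+nxudði]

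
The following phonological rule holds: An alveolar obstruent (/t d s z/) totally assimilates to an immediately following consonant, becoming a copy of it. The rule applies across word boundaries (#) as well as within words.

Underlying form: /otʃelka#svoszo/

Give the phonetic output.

/s/ before /v/ → [v] (total assimilation)
/s/ before /z/ → [z] (total assimilation)

[otʃelka#vvozzo]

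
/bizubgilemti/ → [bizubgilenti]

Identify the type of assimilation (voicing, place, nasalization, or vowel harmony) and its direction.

/m/→[n].
Each target copies a feature from the following segment, so the direction is regressive.

place assimilation, regressive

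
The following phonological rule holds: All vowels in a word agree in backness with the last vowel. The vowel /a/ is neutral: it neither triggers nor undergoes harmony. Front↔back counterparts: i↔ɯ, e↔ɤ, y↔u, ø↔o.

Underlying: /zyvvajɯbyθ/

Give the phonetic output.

/ɯ/ harmonizes with /y/ ([-back]) → [i]

[zyvvajibyθ]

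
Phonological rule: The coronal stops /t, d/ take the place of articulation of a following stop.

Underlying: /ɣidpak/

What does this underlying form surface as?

/d/ before /p/ (labial) → [b]

[ɣibpak]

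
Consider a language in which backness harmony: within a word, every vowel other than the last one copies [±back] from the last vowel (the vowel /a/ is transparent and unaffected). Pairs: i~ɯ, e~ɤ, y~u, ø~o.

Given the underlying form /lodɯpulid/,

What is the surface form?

/o/ harmonizes with /i/ ([-back]) → [ø]
/ɯ/ harmonizes with /i/ ([-back]) → [i]
/u/ harmonizes with /i/ ([-back]) → [y]

[lødipylid]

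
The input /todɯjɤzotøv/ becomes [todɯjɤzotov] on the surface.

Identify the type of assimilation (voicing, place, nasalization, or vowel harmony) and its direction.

vowel harmony, progressive

/ø/→[o].
Vowels agree with the first vowel, so the harmony is progressive.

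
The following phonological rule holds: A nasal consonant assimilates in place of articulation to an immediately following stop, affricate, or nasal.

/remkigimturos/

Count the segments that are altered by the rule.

/m/ before /k/ (velar) → [ŋ]
/m/ before /t/ (alveolar) → [n]
2 segments change.

2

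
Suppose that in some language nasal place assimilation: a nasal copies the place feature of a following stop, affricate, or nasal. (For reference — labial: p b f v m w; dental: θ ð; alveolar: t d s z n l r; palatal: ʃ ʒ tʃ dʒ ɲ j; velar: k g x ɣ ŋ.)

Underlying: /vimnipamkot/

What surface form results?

[vinnipaŋkot]

/m/ before /n/ (alveolar) → [n]
/m/ before /k/ (velar) → [ŋ]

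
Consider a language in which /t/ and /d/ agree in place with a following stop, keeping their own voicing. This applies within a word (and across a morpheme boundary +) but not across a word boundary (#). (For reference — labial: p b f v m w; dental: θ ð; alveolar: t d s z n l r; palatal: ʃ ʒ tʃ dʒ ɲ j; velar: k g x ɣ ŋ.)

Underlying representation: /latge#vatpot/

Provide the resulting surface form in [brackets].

/t/ before /g/ (velar) → [k]
/t/ before /p/ (labial) → [p]

[lakge#vappot]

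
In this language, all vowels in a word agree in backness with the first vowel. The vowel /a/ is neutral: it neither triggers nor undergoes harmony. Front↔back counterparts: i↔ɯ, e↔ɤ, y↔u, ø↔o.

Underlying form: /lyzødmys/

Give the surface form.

no segment meets the rule's conditions; no change.

[lyzødmys]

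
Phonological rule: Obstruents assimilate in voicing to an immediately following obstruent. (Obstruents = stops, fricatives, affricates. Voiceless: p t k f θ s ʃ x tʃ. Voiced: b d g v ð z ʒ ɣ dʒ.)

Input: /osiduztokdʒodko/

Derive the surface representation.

[osidustogdʒotko]

/z/ before /t/ (voiceless) → [s]
/k/ before /dʒ/ (voiced) → [g]
/d/ before /k/ (voiceless) → [t]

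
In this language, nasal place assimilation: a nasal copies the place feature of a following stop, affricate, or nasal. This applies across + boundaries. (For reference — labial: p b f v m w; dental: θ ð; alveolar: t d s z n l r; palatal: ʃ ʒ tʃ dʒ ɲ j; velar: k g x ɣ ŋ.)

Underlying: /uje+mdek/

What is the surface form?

/m/ before /d/ (alveolar) → [n]

[uje+ndek]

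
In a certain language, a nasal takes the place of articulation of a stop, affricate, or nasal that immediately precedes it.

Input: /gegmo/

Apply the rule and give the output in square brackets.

/m/ after /g/ (velar) → [ŋ]

[gegŋo]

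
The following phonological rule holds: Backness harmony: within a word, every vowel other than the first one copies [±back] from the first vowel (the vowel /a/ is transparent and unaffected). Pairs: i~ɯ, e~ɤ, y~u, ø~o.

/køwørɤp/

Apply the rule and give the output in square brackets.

/ɤ/ harmonizes with /ø/ ([-back]) → [e]

[køwørep]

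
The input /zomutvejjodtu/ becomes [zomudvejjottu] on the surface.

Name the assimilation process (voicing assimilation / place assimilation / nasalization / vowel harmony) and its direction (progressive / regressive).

/t/→[d] /d/→[t].
Each target copies a feature from the following segment, so the direction is regressive.

voicing assimilation, regressive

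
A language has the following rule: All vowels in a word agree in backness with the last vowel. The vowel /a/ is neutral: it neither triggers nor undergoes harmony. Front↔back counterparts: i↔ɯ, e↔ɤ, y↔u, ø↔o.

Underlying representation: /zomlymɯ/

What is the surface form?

/y/ harmonizes with /ɯ/ ([+back]) → [u]

[zomlumɯ]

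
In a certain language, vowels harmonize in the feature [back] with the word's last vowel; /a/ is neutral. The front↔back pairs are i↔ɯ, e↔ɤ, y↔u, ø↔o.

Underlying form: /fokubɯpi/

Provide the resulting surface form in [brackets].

[føkybipi]

/o/ harmonizes with /i/ ([-back]) → [ø]
/u/ harmonizes with /i/ ([-back]) → [y]
/ɯ/ harmonizes with /i/ ([-back]) → [i]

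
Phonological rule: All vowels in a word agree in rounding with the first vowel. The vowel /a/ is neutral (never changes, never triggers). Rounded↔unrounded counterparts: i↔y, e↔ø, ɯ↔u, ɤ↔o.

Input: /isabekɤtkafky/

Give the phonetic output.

[isabekɤtkafki]

/y/ harmonizes with /i/ ([-round]) → [i]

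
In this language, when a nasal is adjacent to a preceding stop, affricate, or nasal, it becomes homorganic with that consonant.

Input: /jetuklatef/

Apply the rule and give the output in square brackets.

no segment meets the rule's conditions; no change.

[jetuklatef]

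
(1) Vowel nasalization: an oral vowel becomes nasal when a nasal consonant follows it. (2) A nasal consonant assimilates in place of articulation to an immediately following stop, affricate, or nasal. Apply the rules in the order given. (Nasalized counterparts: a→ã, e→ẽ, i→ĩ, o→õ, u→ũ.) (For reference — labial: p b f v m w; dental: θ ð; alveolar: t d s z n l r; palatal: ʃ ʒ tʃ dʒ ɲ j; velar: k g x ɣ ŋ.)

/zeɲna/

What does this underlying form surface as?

Rule 1: /e/ before nasal /ɲ/ → [ẽ]
After rule 1: zẽɲna
Rule 2: /ɲ/ before /n/ (alveolar) → [n]

[zẽnna]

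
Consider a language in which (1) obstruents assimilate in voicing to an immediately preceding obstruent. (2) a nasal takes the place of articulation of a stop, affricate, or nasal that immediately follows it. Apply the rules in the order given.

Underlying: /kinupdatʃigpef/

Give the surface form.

Rule 1: /d/ after /p/ (voiceless) → [t]
Rule 1: /p/ after /g/ (voiced) → [b]
After rule 1: kinuptatʃigbef
Rule 2: no segment meets the rule's conditions; no change.

[kinuptatʃigbef]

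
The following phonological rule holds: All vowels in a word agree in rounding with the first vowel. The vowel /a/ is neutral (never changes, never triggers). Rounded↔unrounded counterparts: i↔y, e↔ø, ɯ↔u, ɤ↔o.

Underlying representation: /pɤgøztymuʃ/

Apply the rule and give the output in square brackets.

/ø/ harmonizes with /ɤ/ ([-round]) → [e]
/y/ harmonizes with /ɤ/ ([-round]) → [i]
/u/ harmonizes with /ɤ/ ([-round]) → [ɯ]

[pɤgeztimɯʃ]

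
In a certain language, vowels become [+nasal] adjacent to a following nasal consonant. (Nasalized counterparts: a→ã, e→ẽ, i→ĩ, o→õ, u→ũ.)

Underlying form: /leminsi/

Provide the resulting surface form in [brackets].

/e/ before nasal /m/ → [ẽ]
/i/ before nasal /n/ → [ĩ]

[lẽmĩnsi]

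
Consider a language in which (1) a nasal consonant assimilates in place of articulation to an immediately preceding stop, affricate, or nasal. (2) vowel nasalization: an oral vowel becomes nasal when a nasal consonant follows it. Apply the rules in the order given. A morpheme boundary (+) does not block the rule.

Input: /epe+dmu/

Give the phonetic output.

Rule 1: /m/ after /d/ (alveolar) → [n]
After rule 1: epe+dnu
Rule 2: no segment meets the rule's conditions; no change.

[epe+dnu]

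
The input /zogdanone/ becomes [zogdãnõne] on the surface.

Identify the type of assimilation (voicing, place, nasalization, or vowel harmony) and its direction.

nasalization, regressive

/a/→[ã] /o/→[õ].
Each target copies a feature from the following segment, so the direction is regressive.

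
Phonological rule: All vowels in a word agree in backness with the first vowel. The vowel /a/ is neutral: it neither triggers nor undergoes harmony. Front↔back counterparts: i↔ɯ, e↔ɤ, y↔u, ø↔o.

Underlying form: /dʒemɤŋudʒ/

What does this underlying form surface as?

[dʒemeŋydʒ]

/ɤ/ harmonizes with /e/ ([-back]) → [e]
/u/ harmonizes with /e/ ([-back]) → [y]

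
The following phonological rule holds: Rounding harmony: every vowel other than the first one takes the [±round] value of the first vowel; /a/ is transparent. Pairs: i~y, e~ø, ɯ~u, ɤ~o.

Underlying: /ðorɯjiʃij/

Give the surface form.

/ɯ/ harmonizes with /o/ ([+round]) → [u]
/i/ harmonizes with /o/ ([+round]) → [y]
/i/ harmonizes with /o/ ([+round]) → [y]

[ðorujyʃyj]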